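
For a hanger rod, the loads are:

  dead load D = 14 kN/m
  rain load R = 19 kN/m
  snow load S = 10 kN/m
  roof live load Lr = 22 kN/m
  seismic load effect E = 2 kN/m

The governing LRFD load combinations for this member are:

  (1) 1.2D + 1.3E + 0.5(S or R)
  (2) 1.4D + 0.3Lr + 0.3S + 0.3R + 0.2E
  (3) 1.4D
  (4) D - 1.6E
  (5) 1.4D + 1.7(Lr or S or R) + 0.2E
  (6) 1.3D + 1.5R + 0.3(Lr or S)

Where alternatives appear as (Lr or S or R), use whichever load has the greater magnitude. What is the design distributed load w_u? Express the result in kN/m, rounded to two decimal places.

(S or R) → R = 19 kN/m; (Lr or S or R) → Lr = 22 kN/m; (Lr or S) → Lr = 22 kN/m.
(1) 1.2(14) + 1.3(2) + 0.5(19) = 16.80 + 2.60 + 9.50 = 28.90
(2) 1.4(14) + 0.3(22) + 0.3(10) + 0.3(19) + 0.2(2) = 19.60 + 6.60 + 3.00 + 5.70 + 0.40 = 35.30
(3) 1.4(14) = 19.60
(4) 1.0(14) - 1.6(2) = 14.00 - 3.20 = 10.80
(5) 1.4(14) + 1.7(22) + 0.2(2) = 19.60 + 37.40 + 0.40 = 57.40
(6) 1.3(14) + 1.5(19) + 0.3(22) = 18.20 + 28.50 + 6.60 = 53.30
The controlling combination is 5, giving 57.40 kN/m.

57.40 kN/m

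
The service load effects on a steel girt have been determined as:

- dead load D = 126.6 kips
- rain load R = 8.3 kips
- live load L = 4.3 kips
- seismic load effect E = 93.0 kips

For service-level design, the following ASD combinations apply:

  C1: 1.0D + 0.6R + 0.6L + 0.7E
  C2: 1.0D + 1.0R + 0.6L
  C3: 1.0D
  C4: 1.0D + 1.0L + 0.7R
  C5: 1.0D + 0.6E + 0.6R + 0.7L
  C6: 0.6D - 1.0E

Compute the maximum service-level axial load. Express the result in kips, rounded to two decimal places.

199.26 kips

C1: 1.0(126.6) + 0.6(8.3) + 0.6(4.3) + 0.7(93.0) = 126.60 + 4.98 + 2.58 + 65.10 = 199.26
C2: 1.0(126.6) + 1.0(8.3) + 0.6(4.3) = 126.60 + 8.30 + 2.58 = 137.48
C3: 1.0(126.6) = 126.60
C4: 1.0(126.6) + 1.0(4.3) + 0.7(8.3) = 126.60 + 4.30 + 5.81 = 136.71
C5: 1.0(126.6) + 0.6(93.0) + 0.6(8.3) + 0.7(4.3) = 126.60 + 55.80 + 4.98 + 3.01 = 190.39
C6: 0.6(126.6) - 1.0(93.0) = 75.96 - 93.00 = -17.04
Maximum is from combination 1.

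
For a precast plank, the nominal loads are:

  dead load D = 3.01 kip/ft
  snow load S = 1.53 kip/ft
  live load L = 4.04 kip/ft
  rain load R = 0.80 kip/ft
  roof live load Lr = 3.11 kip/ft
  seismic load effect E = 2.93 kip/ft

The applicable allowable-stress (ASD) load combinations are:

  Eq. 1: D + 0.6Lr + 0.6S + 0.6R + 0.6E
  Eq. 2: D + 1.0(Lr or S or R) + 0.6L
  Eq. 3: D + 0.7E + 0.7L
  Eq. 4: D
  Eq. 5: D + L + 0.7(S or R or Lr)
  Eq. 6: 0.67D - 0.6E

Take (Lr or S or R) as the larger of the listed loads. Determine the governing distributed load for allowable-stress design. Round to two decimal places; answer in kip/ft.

(Lr or S or R) → Lr = 3.11 kip/ft; (S or R or Lr) → Lr = 3.11 kip/ft.
Eq. 1: 1.0(3.01) + 0.6(3.11) + 0.6(1.53) + 0.6(0.80) + 0.6(2.93) = 8.03
Eq. 2: 1.0(3.01) + 1.0(3.11) + 0.6(4.04) = 3.01 + 3.11 + 2.42 = 8.54
Eq. 3: 1.0(3.01) + 0.7(2.93) + 0.7(4.04) = 3.01 + 2.05 + 2.83 = 7.89
Eq. 4: 1.0(3.01) = 3.01
Eq. 5: 1.0(3.01) + 1.0(4.04) + 0.7(3.11) = 3.01 + 4.04 + 2.18 = 9.23
Eq. 6: 0.67(3.01) - 0.6(2.93) = 2.02 - 1.76 = 0.26
Combination 5 governs: w = 9.23 kip/ft.

9.23 kip/ft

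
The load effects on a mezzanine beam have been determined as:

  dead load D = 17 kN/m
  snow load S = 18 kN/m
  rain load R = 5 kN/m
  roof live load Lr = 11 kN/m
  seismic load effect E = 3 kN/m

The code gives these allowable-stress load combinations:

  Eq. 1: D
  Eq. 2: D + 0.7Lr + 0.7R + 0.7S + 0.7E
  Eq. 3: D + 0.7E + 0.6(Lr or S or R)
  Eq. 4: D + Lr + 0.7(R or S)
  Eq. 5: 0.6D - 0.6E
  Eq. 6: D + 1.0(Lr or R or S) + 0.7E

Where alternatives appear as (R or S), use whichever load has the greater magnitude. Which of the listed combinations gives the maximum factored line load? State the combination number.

Combination 2

(Lr or S or R) → S = 18 kN/m; (R or S) → S = 18 kN/m; (Lr or R or S) → S = 18 kN/m.
Eq. 1: 1.0(17) = 17.00
Eq. 2: 1.0(17) + 0.7(11) + 0.7(5) + 0.7(18) + 0.7(3) = 17.00 + 7.70 + 3.50 + 12.60 + 2.10 = 42.90
Eq. 3: 1.0(17) + 0.7(3) + 0.6(18) = 17.00 + 2.10 + 10.80 = 29.90
Eq. 4: 1.0(17) + 1.0(11) + 0.7(18) = 17.00 + 11.00 + 12.60 = 40.60
Eq. 5: 0.6(17) - 0.6(3) = 10.20 - 1.80 = 8.40
Eq. 6: 1.0(17) + 1.0(18) + 0.7(3) = 17.00 + 18.00 + 2.10 = 37.10
The largest value is 42.90 kN/m from combination 2.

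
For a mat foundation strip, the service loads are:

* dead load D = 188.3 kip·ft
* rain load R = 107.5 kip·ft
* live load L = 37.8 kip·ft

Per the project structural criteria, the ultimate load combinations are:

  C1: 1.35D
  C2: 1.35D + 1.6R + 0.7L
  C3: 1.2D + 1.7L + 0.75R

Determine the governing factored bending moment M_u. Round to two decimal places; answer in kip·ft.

452.67 kip·ft

C1: 1.35(188.3) = 254.21
C2: 1.35(188.3) + 1.6(107.5) + 0.7(37.8) = 452.67
C3: 1.2(188.3) + 1.7(37.8) + 0.75(107.5) = 370.85
Maximum is from combination 2.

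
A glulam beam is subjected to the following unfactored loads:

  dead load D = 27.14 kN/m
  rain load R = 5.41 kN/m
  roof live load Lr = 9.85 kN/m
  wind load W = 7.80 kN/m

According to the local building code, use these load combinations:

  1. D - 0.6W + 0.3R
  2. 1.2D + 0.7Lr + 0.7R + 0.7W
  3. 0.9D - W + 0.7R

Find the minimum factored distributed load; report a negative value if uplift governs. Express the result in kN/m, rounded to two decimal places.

20.41 kN/m

1. 1.0(27.14) - 0.6(7.80) + 0.3(5.41) = 27.14 - 4.68 + 1.62 = 24.08
2. 1.2(27.14) + 0.7(9.85) + 0.7(5.41) + 0.7(7.80) = 48.71
3. 0.9(27.14) - 1.0(7.80) + 0.7(5.41) = 20.41
Combination 3 gives the minimum: 20.41 kN/m.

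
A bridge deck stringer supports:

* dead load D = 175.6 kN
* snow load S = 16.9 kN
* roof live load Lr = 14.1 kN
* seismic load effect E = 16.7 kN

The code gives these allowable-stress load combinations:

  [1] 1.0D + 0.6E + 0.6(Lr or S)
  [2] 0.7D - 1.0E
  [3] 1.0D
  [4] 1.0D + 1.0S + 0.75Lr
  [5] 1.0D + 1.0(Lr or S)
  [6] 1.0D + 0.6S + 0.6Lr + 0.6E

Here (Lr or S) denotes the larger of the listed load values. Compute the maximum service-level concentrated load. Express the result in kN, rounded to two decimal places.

(Lr or S) → S = 16.9 kN.
[1] 1.0(175.6) + 0.6(16.7) + 0.6(16.9) = 175.60 + 10.02 + 10.14 = 195.76
[2] 0.7(175.6) - 1.0(16.7) = 122.92 - 16.70 = 106.22
[3] 1.0(175.6) = 175.60
[4] 1.0(175.6) + 1.0(16.9) + 0.75(14.1) = 175.60 + 16.90 + 10.58 = 203.08
[5] 1.0(175.6) + 1.0(16.9) = 175.60 + 16.90 = 192.50
[6] 1.0(175.6) + 0.6(16.9) + 0.6(14.1) + 0.6(16.7) = 175.60 + 10.14 + 8.46 + 10.02 = 204.22
The controlling combination is 6, giving 204.22 kN.

204.22 kN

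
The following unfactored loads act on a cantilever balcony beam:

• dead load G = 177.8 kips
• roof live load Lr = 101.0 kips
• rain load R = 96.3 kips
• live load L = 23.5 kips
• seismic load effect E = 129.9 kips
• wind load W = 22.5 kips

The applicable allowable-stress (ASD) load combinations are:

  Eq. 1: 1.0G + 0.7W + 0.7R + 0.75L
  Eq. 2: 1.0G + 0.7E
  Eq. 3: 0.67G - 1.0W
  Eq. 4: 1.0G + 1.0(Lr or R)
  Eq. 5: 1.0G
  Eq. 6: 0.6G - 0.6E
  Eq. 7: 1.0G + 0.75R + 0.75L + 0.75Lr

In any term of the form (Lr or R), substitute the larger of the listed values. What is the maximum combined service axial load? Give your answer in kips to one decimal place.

343.4 kips

(Lr or R) → Lr = 101.0 kips.
Eq. 1: 1.0(177.8) + 0.7(22.5) + 0.7(96.3) + 0.75(23.5) = 177.8 + 15.8 + 67.4 + 17.6 = 278.6
Eq. 2: 1.0(177.8) + 0.7(129.9) = 177.8 + 90.9 = 268.7
Eq. 3: 0.67(177.8) - 1.0(22.5) = 119.1 - 22.5 = 96.6
Eq. 4: 1.0(177.8) + 1.0(101.0) = 177.8 + 101.0 = 278.8
Eq. 5: 1.0(177.8) = 177.8
Eq. 6: 0.6(177.8) - 0.6(129.9) = 28.7
Eq. 7: 1.0(177.8) + 0.75(96.3) + 0.75(23.5) + 0.75(101.0) = 177.8 + 72.2 + 17.6 + 75.8 = 343.4
Combination 7 governs: P = 343.4 kips.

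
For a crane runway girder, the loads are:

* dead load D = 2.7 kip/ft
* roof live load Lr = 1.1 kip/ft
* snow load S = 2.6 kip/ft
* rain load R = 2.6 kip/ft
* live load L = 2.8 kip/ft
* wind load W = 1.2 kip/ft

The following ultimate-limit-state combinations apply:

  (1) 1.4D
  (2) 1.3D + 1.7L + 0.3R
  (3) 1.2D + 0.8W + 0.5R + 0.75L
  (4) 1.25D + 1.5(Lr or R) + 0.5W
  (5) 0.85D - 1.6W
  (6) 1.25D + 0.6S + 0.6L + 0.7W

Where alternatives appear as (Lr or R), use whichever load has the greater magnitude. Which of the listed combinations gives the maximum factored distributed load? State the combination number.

Combination 2

(Lr or R) → R = 2.6 kip/ft.
(1) 1.4(2.7) = 3.8
(2) 1.3(2.7) + 1.7(2.8) + 0.3(2.6) = 9.1
(3) 1.2(2.7) + 0.8(1.2) + 0.5(2.6) + 0.75(2.8) = 7.6
(4) 1.25(2.7) + 1.5(2.6) + 0.5(1.2) = 7.9
(5) 0.85(2.7) - 1.6(1.2) = 0.4
(6) 1.25(2.7) + 0.6(2.6) + 0.6(2.8) + 0.7(1.2) = 7.5
The largest value is 9.1 kip/ft from combination 2.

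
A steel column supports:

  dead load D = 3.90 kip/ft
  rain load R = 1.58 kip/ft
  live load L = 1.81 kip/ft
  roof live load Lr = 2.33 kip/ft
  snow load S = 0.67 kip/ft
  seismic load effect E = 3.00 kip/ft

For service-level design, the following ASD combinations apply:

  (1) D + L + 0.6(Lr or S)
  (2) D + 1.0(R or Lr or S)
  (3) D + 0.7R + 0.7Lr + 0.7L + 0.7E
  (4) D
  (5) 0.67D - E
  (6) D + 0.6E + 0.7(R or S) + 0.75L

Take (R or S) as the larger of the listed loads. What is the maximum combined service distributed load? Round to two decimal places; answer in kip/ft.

(Lr or S) → Lr = 2.33 kip/ft; (R or Lr or S) → Lr = 2.33 kip/ft; (R or S) → R = 1.58 kip/ft.
(1) 1.0(3.90) + 1.0(1.81) + 0.6(2.33) = 3.90 + 1.81 + 1.40 = 7.11
(2) 1.0(3.90) + 1.0(2.33) = 3.90 + 2.33 = 6.23
(3) 1.0(3.90) + 0.7(1.58) + 0.7(2.33) + 0.7(1.81) + 0.7(3.00) = 10.00
(4) 1.0(3.90) = 3.90
(5) 0.67(3.90) - 1.0(3.00) = 2.61 - 3.00 = -0.39
(6) 1.0(3.90) + 0.6(3.00) + 0.7(1.58) + 0.75(1.81) = 8.16
Combination 3 governs: w = 10.00 kip/ft.

10.00 kip/ft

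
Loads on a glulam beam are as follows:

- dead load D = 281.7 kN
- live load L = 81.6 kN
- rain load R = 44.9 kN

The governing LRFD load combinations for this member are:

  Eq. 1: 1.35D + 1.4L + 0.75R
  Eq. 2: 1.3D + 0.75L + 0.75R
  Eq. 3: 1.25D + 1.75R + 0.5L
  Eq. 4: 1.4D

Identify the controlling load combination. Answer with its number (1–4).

Combination 1

Eq. 1: 1.35(281.7) + 1.4(81.6) + 0.75(44.9) = 528.2
Eq. 2: 1.3(281.7) + 0.75(81.6) + 0.75(44.9) = 461.1
Eq. 3: 1.25(281.7) + 1.75(44.9) + 0.5(81.6) = 471.5
Eq. 4: 1.4(281.7) = 394.4
The largest value is 528.2 kN from combination 1.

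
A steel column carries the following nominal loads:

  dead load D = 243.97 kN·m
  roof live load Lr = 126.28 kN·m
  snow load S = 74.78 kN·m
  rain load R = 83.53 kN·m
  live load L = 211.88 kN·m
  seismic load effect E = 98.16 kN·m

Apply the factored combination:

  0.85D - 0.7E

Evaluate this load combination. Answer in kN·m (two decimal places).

0.85(243.97) - 0.7(98.16) = 207.37 - 68.71 = 138.66
M_u = 138.66 kN·m.

138.66 kN·m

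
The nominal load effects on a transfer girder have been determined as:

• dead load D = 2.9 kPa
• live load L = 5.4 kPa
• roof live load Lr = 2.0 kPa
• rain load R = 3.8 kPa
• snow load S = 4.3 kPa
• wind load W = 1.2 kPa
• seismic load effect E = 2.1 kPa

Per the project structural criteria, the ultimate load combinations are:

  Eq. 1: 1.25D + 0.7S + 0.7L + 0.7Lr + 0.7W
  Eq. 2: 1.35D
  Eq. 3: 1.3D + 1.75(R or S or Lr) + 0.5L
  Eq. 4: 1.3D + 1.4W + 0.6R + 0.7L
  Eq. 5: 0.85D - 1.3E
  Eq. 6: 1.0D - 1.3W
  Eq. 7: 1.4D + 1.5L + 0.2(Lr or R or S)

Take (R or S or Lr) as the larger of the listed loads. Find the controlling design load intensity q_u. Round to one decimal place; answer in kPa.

(R or S or Lr) → S = 4.3 kPa; (Lr or R or S) → S = 4.3 kPa.
Eq. 1: 1.25(2.9) + 0.7(4.3) + 0.7(5.4) + 0.7(2.0) + 0.7(1.2) = 12.7
Eq. 2: 1.35(2.9) = 3.9
Eq. 3: 1.3(2.9) + 1.75(4.3) + 0.5(5.4) = 3.8 + 7.5 + 2.7 = 14.0
Eq. 4: 1.3(2.9) + 1.4(1.2) + 0.6(3.8) + 0.7(5.4) = 11.5
Eq. 5: 0.85(2.9) - 1.3(2.1) = -0.3
Eq. 6: 1.0(2.9) - 1.3(1.2) = 2.9 - 1.6 = 1.3
Eq. 7: 1.4(2.9) + 1.5(5.4) + 0.2(4.3) = 13.0
The controlling combination is 3, giving 14.0 kPa.

14.0 kPa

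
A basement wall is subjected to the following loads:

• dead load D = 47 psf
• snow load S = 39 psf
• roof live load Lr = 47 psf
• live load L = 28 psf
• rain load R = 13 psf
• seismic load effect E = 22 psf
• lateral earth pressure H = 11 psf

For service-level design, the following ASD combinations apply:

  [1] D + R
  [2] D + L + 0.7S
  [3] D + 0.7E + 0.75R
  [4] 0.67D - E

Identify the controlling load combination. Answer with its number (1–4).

Combination 2

[1] 1.0(47) + 1.0(13) = 60.0
[2] 1.0(47) + 1.0(28) + 0.7(39) = 102.3
[3] 1.0(47) + 0.7(22) + 0.75(13) = 72.2
[4] 0.67(47) - 1.0(22) = 9.5
The largest value is 102.3 psf from combination 2.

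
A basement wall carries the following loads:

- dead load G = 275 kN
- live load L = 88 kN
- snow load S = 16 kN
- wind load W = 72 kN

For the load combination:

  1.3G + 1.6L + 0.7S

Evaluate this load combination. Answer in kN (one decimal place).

1.3(275) + 1.6(88) + 0.7(16) = 357.5 + 140.8 + 11.2 = 509.5
N_u = 509.5 kN.

509.5 kN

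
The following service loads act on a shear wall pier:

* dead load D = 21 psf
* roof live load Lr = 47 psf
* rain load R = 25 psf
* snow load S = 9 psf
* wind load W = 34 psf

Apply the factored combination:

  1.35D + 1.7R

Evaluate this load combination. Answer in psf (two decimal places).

70.85 psf

1.35(21) + 1.7(25) = 70.85
q_u = 70.85 psf.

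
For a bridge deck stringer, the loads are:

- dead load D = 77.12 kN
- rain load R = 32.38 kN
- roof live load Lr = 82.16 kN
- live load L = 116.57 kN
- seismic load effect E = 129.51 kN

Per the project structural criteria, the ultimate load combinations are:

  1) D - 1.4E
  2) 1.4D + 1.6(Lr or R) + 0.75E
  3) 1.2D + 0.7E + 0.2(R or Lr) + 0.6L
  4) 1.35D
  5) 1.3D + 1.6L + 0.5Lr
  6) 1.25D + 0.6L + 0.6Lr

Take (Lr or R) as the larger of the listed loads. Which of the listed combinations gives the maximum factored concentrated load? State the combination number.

Combination 2

(Lr or R) → Lr = 82.16 kN; (R or Lr) → Lr = 82.16 kN.
1) 1.0(77.12) - 1.4(129.51) = 77.12 - 181.31 = -104.19
2) 1.4(77.12) + 1.6(82.16) + 0.75(129.51) = 107.97 + 131.46 + 97.13 = 336.56
3) 1.2(77.12) + 0.7(129.51) + 0.2(82.16) + 0.6(116.57) = 269.58
4) 1.35(77.12) = 104.11
5) 1.3(77.12) + 1.6(116.57) + 0.5(82.16) = 100.26 + 186.51 + 41.08 = 327.85
6) 1.25(77.12) + 0.6(116.57) + 0.6(82.16) = 96.40 + 69.94 + 49.30 = 215.64
The largest value is 336.56 kN from combination 2.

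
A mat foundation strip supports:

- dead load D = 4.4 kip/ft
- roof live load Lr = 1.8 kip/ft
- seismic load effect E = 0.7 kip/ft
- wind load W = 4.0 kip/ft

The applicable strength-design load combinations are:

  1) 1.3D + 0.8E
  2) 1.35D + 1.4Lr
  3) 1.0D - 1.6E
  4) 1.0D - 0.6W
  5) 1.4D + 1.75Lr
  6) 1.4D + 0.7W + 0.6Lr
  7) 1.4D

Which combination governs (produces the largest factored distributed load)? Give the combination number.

Combination 6

1) 1.3(4.4) + 0.8(0.7) = 5.7 + 0.6 = 6.3
2) 1.35(4.4) + 1.4(1.8) = 8.5
3) 1.0(4.4) - 1.6(0.7) = 4.4 - 1.1 = 3.3
4) 1.0(4.4) - 0.6(4.0) = 4.4 - 2.4 = 2.0
5) 1.4(4.4) + 1.75(1.8) = 9.3
6) 1.4(4.4) + 0.7(4.0) + 0.6(1.8) = 10.0
7) 1.4(4.4) = 6.2
The largest value is 10.0 kip/ft from combination 6.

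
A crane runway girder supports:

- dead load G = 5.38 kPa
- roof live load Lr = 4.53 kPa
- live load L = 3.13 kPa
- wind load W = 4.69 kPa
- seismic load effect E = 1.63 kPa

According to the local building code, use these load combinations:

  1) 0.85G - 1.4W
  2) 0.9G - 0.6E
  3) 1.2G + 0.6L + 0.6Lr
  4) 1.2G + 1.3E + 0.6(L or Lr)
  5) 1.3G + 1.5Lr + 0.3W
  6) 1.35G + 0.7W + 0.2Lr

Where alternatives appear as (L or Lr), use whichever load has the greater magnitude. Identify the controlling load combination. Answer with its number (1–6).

(L or Lr) → Lr = 4.53 kPa.
1) 0.85(5.38) - 1.4(4.69) = -1.99
2) 0.9(5.38) - 0.6(1.63) = 4.84 - 0.98 = 3.86
3) 1.2(5.38) + 0.6(3.13) + 0.6(4.53) = 11.05
4) 1.2(5.38) + 1.3(1.63) + 0.6(4.53) = 11.29
5) 1.3(5.38) + 1.5(4.53) + 0.3(4.69) = 6.99 + 6.80 + 1.41 = 15.20
6) 1.35(5.38) + 0.7(4.69) + 0.2(4.53) = 7.26 + 3.28 + 0.91 = 11.45
The largest value is 15.20 kPa from combination 5.

Combination 5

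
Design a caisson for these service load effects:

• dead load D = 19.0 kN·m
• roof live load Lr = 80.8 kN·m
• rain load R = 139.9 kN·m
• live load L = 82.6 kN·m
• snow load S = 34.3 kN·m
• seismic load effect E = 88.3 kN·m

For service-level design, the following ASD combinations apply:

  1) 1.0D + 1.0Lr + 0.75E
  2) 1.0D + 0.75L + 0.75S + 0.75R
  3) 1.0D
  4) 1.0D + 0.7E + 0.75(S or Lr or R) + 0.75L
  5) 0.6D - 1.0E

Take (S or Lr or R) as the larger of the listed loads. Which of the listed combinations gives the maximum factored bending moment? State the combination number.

(S or Lr or R) → R = 139.9 kN·m.
1) 1.0(19.0) + 1.0(80.8) + 0.75(88.3) = 19.00 + 80.80 + 66.23 = 166.03
2) 1.0(19.0) + 0.75(82.6) + 0.75(34.3) + 0.75(139.9) = 211.60
3) 1.0(19.0) = 19.00
4) 1.0(19.0) + 0.7(88.3) + 0.75(139.9) + 0.75(82.6) = 19.00 + 61.81 + 104.93 + 61.95 = 247.69
5) 0.6(19.0) - 1.0(88.3) = 11.40 - 88.30 = -76.90
The largest value is 247.69 kN·m from combination 4.

Combination 4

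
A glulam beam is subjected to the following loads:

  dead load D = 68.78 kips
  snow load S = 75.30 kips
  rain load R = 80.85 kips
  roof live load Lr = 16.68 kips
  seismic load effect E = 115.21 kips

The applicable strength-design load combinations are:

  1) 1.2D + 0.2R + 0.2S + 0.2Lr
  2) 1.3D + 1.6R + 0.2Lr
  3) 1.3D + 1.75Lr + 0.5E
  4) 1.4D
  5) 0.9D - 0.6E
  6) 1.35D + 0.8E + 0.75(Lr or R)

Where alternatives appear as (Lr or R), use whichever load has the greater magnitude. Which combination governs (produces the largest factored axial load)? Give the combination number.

(Lr or R) → R = 80.85 kips.
1) 1.2(68.78) + 0.2(80.85) + 0.2(75.30) + 0.2(16.68) = 117.10
2) 1.3(68.78) + 1.6(80.85) + 0.2(16.68) = 222.11
3) 1.3(68.78) + 1.75(16.68) + 0.5(115.21) = 176.21
4) 1.4(68.78) = 96.29
5) 0.9(68.78) - 0.6(115.21) = -7.22
6) 1.35(68.78) + 0.8(115.21) + 0.75(80.85) = 245.66
The largest value is 245.66 kips from combination 6.

Combination 6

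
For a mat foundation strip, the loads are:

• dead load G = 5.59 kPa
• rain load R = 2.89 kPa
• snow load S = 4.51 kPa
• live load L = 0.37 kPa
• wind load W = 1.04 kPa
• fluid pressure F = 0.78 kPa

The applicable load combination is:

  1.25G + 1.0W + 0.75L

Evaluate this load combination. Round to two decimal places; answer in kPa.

8.31 kPa

1.25(5.59) + 1.0(1.04) + 0.75(0.37) = 6.99 + 1.04 + 0.28 = 8.31
q_u = 8.31 kPa.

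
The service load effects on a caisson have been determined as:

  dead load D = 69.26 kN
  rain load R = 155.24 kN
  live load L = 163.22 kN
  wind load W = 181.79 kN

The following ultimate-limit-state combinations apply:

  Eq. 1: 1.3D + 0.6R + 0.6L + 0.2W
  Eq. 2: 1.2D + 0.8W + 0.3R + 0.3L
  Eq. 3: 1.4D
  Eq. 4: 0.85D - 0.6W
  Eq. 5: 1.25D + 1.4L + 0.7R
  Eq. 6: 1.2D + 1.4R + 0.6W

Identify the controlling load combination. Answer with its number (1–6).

Eq. 1: 1.3(69.26) + 0.6(155.24) + 0.6(163.22) + 0.2(181.79) = 317.47
Eq. 2: 1.2(69.26) + 0.8(181.79) + 0.3(155.24) + 0.3(163.22) = 324.08
Eq. 3: 1.4(69.26) = 96.96
Eq. 4: 0.85(69.26) - 0.6(181.79) = -50.20
Eq. 5: 1.25(69.26) + 1.4(163.22) + 0.7(155.24) = 423.75
Eq. 6: 1.2(69.26) + 1.4(155.24) + 0.6(181.79) = 409.52
The largest value is 423.75 kN from combination 5.

Combination 5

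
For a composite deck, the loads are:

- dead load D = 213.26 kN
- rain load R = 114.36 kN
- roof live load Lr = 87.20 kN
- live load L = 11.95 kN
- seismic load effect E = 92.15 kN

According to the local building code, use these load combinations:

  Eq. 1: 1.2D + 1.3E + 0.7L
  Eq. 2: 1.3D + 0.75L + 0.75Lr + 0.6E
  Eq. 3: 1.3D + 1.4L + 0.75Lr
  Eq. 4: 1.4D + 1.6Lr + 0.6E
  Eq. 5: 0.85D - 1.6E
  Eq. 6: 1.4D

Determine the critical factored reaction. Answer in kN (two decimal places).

493.37 kN

Eq. 1: 1.2(213.26) + 1.3(92.15) + 0.7(11.95) = 384.07
Eq. 2: 1.3(213.26) + 0.75(11.95) + 0.75(87.20) + 0.6(92.15) = 277.24 + 8.96 + 65.40 + 55.29 = 406.89
Eq. 3: 1.3(213.26) + 1.4(11.95) + 0.75(87.20) = 277.24 + 16.73 + 65.40 = 359.37
Eq. 4: 1.4(213.26) + 1.6(87.20) + 0.6(92.15) = 298.56 + 139.52 + 55.29 = 493.37
Eq. 5: 0.85(213.26) - 1.6(92.15) = 181.27 - 147.44 = 33.83
Eq. 6: 1.4(213.26) = 298.56
Maximum is from combination 4.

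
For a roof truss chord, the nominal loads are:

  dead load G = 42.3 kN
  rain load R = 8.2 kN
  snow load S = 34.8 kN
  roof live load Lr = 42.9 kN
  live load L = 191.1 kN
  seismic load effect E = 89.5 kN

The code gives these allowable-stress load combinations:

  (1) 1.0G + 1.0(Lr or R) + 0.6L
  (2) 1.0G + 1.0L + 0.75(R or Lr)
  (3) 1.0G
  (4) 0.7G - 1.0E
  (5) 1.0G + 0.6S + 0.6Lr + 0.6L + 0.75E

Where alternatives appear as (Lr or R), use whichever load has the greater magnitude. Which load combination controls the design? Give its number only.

Combination 5

(Lr or R) → Lr = 42.9 kN; (R or Lr) → Lr = 42.9 kN.
(1) 1.0(42.3) + 1.0(42.9) + 0.6(191.1) = 42.3 + 42.9 + 114.7 = 199.9
(2) 1.0(42.3) + 1.0(191.1) + 0.75(42.9) = 42.3 + 191.1 + 32.2 = 265.6
(3) 1.0(42.3) = 42.3
(4) 0.7(42.3) - 1.0(89.5) = 29.6 - 89.5 = -59.9
(5) 1.0(42.3) + 0.6(34.8) + 0.6(42.9) + 0.6(191.1) + 0.75(89.5) = 42.3 + 20.9 + 25.7 + 114.7 + 67.1 = 270.7
The largest value is 270.7 kN from combination 5.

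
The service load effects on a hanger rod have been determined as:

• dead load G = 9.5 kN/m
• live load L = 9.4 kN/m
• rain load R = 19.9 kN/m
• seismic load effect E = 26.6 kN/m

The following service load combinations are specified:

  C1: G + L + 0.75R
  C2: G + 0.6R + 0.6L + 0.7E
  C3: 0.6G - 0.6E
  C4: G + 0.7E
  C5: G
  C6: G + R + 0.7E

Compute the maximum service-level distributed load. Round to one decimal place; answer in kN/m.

48.0 kN/m

C1: 1.0(9.5) + 1.0(9.4) + 0.75(19.9) = 9.5 + 9.4 + 14.9 = 33.8
C2: 1.0(9.5) + 0.6(19.9) + 0.6(9.4) + 0.7(26.6) = 45.7
C3: 0.6(9.5) - 0.6(26.6) = 5.7 - 16.0 = -10.3
C4: 1.0(9.5) + 0.7(26.6) = 9.5 + 18.6 = 28.1
C5: 1.0(9.5) = 9.5
C6: 1.0(9.5) + 1.0(19.9) + 0.7(26.6) = 9.5 + 19.9 + 18.6 = 48.0
The controlling combination is 6, giving 48.0 kN/m.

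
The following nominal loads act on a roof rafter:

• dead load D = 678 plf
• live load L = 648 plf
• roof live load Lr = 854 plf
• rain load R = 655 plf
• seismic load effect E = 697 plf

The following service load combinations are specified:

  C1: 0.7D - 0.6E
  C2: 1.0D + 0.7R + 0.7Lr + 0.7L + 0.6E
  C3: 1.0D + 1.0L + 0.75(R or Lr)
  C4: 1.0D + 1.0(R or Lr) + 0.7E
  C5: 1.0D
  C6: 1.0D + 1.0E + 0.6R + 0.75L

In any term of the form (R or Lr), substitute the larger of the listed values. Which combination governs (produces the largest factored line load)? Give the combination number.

Combination 2

(R or Lr) → Lr = 854 plf.
C1: 0.7(678) - 0.6(697) = 56.40
C2: 1.0(678) + 0.7(655) + 0.7(854) + 0.7(648) + 0.6(697) = 2606.10
C3: 1.0(678) + 1.0(648) + 0.75(854) = 1966.50
C4: 1.0(678) + 1.0(854) + 0.7(697) = 2019.90
C5: 1.0(678) = 678.00
C6: 1.0(678) + 1.0(697) + 0.6(655) + 0.75(648) = 2254.00
The largest value is 2606.10 plf from combination 2.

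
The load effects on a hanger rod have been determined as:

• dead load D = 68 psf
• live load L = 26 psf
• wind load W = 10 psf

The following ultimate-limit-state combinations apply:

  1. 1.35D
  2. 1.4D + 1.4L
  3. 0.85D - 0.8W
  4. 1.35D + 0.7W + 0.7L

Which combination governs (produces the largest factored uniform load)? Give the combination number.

Combination 2

1. 1.35(68) = 91.80
2. 1.4(68) + 1.4(26) = 95.20 + 36.40 = 131.60
3. 0.85(68) - 0.8(10) = 57.80 - 8.00 = 49.80
4. 1.35(68) + 0.7(10) + 0.7(26) = 91.80 + 7.00 + 18.20 = 117.00
The largest value is 131.60 psf from combination 2.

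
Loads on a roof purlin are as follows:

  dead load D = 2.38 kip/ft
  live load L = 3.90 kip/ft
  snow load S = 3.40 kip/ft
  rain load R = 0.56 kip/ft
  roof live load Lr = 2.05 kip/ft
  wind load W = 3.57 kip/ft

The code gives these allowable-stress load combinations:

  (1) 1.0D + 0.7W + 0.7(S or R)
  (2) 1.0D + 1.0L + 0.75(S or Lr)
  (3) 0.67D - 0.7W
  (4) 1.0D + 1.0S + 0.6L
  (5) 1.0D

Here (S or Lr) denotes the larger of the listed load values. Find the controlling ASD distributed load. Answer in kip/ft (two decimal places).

8.83 kip/ft

(S or R) → S = 3.40 kip/ft; (S or Lr) → S = 3.40 kip/ft.
(1) 1.0(2.38) + 0.7(3.57) + 0.7(3.40) = 2.38 + 2.50 + 2.38 = 7.26
(2) 1.0(2.38) + 1.0(3.90) + 0.75(3.40) = 2.38 + 3.90 + 2.55 = 8.83
(3) 0.67(2.38) - 0.7(3.57) = -0.90
(4) 1.0(2.38) + 1.0(3.40) + 0.6(3.90) = 2.38 + 3.40 + 2.34 = 8.12
(5) 1.0(2.38) = 2.38
Maximum is from combination 2.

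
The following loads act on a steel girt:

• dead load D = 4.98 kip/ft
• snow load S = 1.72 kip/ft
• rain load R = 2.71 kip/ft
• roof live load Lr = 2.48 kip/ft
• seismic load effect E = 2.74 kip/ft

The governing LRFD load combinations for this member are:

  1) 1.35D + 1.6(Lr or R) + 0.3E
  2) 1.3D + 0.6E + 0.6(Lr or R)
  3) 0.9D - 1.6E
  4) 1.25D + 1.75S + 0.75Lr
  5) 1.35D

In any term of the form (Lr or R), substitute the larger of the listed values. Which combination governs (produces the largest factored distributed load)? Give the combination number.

(Lr or R) → R = 2.71 kip/ft.
1) 1.35(4.98) + 1.6(2.71) + 0.3(2.74) = 11.88
2) 1.3(4.98) + 0.6(2.74) + 0.6(2.71) = 9.74
3) 0.9(4.98) - 1.6(2.74) = 0.10
4) 1.25(4.98) + 1.75(1.72) + 0.75(2.48) = 11.10
5) 1.35(4.98) = 6.72
The largest value is 11.88 kip/ft from combination 1.

Combination 1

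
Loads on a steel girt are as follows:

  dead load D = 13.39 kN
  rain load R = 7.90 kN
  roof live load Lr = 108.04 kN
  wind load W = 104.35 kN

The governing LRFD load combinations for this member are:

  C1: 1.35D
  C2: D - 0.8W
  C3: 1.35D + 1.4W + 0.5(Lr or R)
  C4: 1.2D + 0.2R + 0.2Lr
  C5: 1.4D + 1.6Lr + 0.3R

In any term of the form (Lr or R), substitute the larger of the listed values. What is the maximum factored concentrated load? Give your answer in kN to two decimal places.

(Lr or R) → Lr = 108.04 kN.
C1: 1.35(13.39) = 18.08
C2: 1.0(13.39) - 0.8(104.35) = 13.39 - 83.48 = -70.09
C3: 1.35(13.39) + 1.4(104.35) + 0.5(108.04) = 18.08 + 146.09 + 54.02 = 218.19
C4: 1.2(13.39) + 0.2(7.90) + 0.2(108.04) = 16.07 + 1.58 + 21.61 = 39.26
C5: 1.4(13.39) + 1.6(108.04) + 0.3(7.90) = 18.75 + 172.86 + 2.37 = 193.98
Maximum is from combination 3.

218.19 kN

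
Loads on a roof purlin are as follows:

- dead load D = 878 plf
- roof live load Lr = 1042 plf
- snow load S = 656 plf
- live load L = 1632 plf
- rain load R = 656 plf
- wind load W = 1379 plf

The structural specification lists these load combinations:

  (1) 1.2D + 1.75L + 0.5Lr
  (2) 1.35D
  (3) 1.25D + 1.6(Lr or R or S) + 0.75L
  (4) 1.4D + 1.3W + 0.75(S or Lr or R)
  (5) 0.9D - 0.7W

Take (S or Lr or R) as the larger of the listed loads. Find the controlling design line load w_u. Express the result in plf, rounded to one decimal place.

4430.6 plf

(Lr or R or S) → Lr = 1042 plf; (S or Lr or R) → Lr = 1042 plf.
(1) 1.2(878) + 1.75(1632) + 0.5(1042) = 1053.6 + 2856.0 + 521.0 = 4430.6
(2) 1.35(878) = 1185.3
(3) 1.25(878) + 1.6(1042) + 0.75(1632) = 1097.5 + 1667.2 + 1224.0 = 3988.7
(4) 1.4(878) + 1.3(1379) + 0.75(1042) = 1229.2 + 1792.7 + 781.5 = 3803.4
(5) 0.9(878) - 0.7(1379) = 790.2 - 965.3 = -175.1
Maximum is from combination 1.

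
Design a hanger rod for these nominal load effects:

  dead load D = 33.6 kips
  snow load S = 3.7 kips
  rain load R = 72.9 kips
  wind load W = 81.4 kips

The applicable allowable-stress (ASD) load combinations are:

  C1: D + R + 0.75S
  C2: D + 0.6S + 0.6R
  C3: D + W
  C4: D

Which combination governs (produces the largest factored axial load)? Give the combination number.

C1: 1.0(33.6) + 1.0(72.9) + 0.75(3.7) = 33.60 + 72.90 + 2.78 = 109.28
C2: 1.0(33.6) + 0.6(3.7) + 0.6(72.9) = 33.60 + 2.22 + 43.74 = 79.56
C3: 1.0(33.6) + 1.0(81.4) = 33.60 + 81.40 = 115.00
C4: 1.0(33.6) = 33.60
The largest value is 115.00 kips from combination 3.

Combination 3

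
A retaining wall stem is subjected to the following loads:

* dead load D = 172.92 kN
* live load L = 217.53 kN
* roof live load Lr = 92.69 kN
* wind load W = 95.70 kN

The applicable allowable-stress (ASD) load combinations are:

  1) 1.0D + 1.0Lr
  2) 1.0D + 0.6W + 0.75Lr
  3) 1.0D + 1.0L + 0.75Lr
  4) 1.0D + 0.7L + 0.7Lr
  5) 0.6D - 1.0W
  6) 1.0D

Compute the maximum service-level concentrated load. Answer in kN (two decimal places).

459.97 kN

1) 1.0(172.92) + 1.0(92.69) = 172.92 + 92.69 = 265.61
2) 1.0(172.92) + 0.6(95.70) + 0.75(92.69) = 172.92 + 57.42 + 69.52 = 299.86
3) 1.0(172.92) + 1.0(217.53) + 0.75(92.69) = 172.92 + 217.53 + 69.52 = 459.97
4) 1.0(172.92) + 0.7(217.53) + 0.7(92.69) = 172.92 + 152.27 + 64.88 = 390.07
5) 0.6(172.92) - 1.0(95.70) = 103.75 - 95.70 = 8.05
6) 1.0(172.92) = 172.92
The controlling combination is 3, giving 459.97 kN.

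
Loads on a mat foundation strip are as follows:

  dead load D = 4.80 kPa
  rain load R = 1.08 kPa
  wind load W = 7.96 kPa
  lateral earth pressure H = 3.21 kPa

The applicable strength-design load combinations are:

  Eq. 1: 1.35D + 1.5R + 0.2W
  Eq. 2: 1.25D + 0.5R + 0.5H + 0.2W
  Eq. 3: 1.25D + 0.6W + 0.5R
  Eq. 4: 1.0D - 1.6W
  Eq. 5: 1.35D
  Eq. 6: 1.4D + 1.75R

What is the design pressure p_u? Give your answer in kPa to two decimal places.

Eq. 1: 1.35(4.80) + 1.5(1.08) + 0.2(7.96) = 6.48 + 1.62 + 1.59 = 9.69
Eq. 2: 1.25(4.80) + 0.5(1.08) + 0.5(3.21) + 0.2(7.96) = 6.00 + 0.54 + 1.61 + 1.59 = 9.74
Eq. 3: 1.25(4.80) + 0.6(7.96) + 0.5(1.08) = 6.00 + 4.78 + 0.54 = 11.32
Eq. 4: 1.0(4.80) - 1.6(7.96) = 4.80 - 12.74 = -7.94
Eq. 5: 1.35(4.80) = 6.48
Eq. 6: 1.4(4.80) + 1.75(1.08) = 6.72 + 1.89 = 8.61
Combination 3 governs: p_u = 11.32 kPa.

11.32 kPa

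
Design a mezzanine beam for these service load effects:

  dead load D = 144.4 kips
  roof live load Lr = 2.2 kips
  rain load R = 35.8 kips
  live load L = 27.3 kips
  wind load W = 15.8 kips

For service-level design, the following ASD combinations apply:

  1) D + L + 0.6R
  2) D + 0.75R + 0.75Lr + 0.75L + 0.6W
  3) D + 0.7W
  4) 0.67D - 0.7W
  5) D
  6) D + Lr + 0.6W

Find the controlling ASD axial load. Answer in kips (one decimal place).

202.9 kips

1) 1.0(144.4) + 1.0(27.3) + 0.6(35.8) = 193.2
2) 1.0(144.4) + 0.75(35.8) + 0.75(2.2) + 0.75(27.3) + 0.6(15.8) = 202.9
3) 1.0(144.4) + 0.7(15.8) = 155.5
4) 0.67(144.4) - 0.7(15.8) = 85.7
5) 1.0(144.4) = 144.4
6) 1.0(144.4) + 1.0(2.2) + 0.6(15.8) = 156.1
The controlling combination is 2, giving 202.9 kips.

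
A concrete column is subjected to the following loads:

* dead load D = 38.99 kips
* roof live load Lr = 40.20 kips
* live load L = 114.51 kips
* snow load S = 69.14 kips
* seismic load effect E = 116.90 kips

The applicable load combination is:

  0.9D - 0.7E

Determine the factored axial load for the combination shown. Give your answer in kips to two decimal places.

-46.74 kips

0.9(38.99) - 0.7(116.90) = 35.09 - 81.83 = -46.74
P_u = -46.74 kips.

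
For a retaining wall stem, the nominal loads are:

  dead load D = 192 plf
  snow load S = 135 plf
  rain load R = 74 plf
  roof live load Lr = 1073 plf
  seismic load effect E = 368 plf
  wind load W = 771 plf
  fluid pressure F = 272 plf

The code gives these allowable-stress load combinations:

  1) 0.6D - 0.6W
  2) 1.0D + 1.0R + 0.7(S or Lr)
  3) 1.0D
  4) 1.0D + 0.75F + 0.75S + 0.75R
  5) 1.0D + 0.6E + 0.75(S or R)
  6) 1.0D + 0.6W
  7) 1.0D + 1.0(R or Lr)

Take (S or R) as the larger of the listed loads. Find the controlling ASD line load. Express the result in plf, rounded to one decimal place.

1265.0 plf

(S or Lr) → Lr = 1073 plf; (S or R) → S = 135 plf; (R or Lr) → Lr = 1073 plf.
1) 0.6(192) - 0.6(771) = 115.2 - 462.6 = -347.4
2) 1.0(192) + 1.0(74) + 0.7(1073) = 192.0 + 74.0 + 751.1 = 1017.1
3) 1.0(192) = 192.0
4) 1.0(192) + 0.75(272) + 0.75(135) + 0.75(74) = 192.0 + 204.0 + 101.3 + 55.5 = 552.8
5) 1.0(192) + 0.6(368) + 0.75(135) = 192.0 + 220.8 + 101.3 = 514.1
6) 1.0(192) + 0.6(771) = 192.0 + 462.6 = 654.6
7) 1.0(192) + 1.0(1073) = 192.0 + 1073.0 = 1265.0
The controlling combination is 7, giving 1265.0 plf.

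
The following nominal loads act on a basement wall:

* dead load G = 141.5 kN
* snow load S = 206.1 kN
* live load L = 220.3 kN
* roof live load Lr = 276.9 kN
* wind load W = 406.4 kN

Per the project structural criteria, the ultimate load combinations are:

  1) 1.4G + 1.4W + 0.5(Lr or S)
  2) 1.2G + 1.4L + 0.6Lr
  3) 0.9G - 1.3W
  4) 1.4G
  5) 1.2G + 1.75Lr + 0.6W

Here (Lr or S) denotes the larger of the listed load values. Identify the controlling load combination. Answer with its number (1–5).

Combination 1

(Lr or S) → Lr = 276.9 kN.
1) 1.4(141.5) + 1.4(406.4) + 0.5(276.9) = 905.5
2) 1.2(141.5) + 1.4(220.3) + 0.6(276.9) = 644.4
3) 0.9(141.5) - 1.3(406.4) = -401.0
4) 1.4(141.5) = 198.1
5) 1.2(141.5) + 1.75(276.9) + 0.6(406.4) = 169.8 + 484.6 + 243.8 = 898.2
The largest value is 905.5 kN from combination 1.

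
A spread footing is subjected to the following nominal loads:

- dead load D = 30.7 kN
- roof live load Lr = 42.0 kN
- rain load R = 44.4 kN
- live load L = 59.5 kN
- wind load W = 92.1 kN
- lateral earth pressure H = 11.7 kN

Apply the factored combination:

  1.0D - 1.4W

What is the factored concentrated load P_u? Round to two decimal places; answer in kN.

1.0(30.7) - 1.4(92.1) = 30.70 - 128.94 = -98.24
P_u = -98.24 kN.

-98.24 kN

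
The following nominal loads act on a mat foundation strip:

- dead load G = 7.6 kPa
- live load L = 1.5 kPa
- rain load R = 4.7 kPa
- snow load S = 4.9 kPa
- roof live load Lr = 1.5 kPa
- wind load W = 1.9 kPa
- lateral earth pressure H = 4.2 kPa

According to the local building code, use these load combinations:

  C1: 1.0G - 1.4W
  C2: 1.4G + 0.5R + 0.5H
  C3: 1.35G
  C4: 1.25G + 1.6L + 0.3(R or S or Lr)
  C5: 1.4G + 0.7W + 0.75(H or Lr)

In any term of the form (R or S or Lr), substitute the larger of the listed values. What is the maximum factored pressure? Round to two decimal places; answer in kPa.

(R or S or Lr) → S = 4.9 kPa; (H or Lr) → H = 4.2 kPa.
C1: 1.0(7.6) - 1.4(1.9) = 7.60 - 2.66 = 4.94
C2: 1.4(7.6) + 0.5(4.7) + 0.5(4.2) = 10.64 + 2.35 + 2.10 = 15.09
C3: 1.35(7.6) = 10.26
C4: 1.25(7.6) + 1.6(1.5) + 0.3(4.9) = 9.50 + 2.40 + 1.47 = 13.37
C5: 1.4(7.6) + 0.7(1.9) + 0.75(4.2) = 10.64 + 1.33 + 3.15 = 15.12
Combination 5 governs: p_u = 15.12 kPa.

15.12 kPa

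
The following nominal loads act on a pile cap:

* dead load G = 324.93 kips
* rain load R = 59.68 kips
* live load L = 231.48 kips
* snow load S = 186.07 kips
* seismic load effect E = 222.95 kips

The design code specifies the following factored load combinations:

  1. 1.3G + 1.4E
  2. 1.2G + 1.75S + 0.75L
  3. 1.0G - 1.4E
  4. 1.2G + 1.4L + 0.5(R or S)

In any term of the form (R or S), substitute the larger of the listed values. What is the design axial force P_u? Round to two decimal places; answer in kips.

889.15 kips

(R or S) → S = 186.07 kips.
1. 1.3(324.93) + 1.4(222.95) = 422.41 + 312.13 = 734.54
2. 1.2(324.93) + 1.75(186.07) + 0.75(231.48) = 389.92 + 325.62 + 173.61 = 889.15
3. 1.0(324.93) - 1.4(222.95) = 324.93 - 312.13 = 12.80
4. 1.2(324.93) + 1.4(231.48) + 0.5(186.07) = 807.02
The controlling combination is 2, giving 889.15 kips.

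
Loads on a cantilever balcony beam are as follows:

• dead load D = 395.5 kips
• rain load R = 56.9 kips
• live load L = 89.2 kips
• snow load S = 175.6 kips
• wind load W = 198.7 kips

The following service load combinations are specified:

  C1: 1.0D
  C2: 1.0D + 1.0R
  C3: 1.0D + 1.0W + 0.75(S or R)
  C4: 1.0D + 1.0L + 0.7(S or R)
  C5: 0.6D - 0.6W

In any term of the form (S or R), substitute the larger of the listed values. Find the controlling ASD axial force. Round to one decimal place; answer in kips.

(S or R) → S = 175.6 kips.
C1: 1.0(395.5) = 395.5
C2: 1.0(395.5) + 1.0(56.9) = 395.5 + 56.9 = 452.4
C3: 1.0(395.5) + 1.0(198.7) + 0.75(175.6) = 395.5 + 198.7 + 131.7 = 725.9
C4: 1.0(395.5) + 1.0(89.2) + 0.7(175.6) = 395.5 + 89.2 + 122.9 = 607.6
C5: 0.6(395.5) - 0.6(198.7) = 237.3 - 119.2 = 118.1
The controlling combination is 3, giving 725.9 kips.

725.9 kips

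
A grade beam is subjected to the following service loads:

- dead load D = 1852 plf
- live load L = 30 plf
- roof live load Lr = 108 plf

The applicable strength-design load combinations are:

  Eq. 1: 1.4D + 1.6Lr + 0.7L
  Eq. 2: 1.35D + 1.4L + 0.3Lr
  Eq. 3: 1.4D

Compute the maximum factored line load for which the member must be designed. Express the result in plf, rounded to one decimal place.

Eq. 1: 1.4(1852) + 1.6(108) + 0.7(30) = 2592.8 + 172.8 + 21.0 = 2786.6
Eq. 2: 1.35(1852) + 1.4(30) + 0.3(108) = 2500.2 + 42.0 + 32.4 = 2574.6
Eq. 3: 1.4(1852) = 2592.8
Maximum is from combination 1.

2786.6 plf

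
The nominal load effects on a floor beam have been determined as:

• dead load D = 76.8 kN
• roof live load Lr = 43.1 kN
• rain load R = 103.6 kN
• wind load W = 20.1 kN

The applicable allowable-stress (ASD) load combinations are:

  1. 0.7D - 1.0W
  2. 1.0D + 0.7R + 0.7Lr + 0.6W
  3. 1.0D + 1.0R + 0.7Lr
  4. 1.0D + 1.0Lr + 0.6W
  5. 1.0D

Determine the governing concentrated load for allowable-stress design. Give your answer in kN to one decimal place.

1. 0.7(76.8) - 1.0(20.1) = 53.8 - 20.1 = 33.7
2. 1.0(76.8) + 0.7(103.6) + 0.7(43.1) + 0.6(20.1) = 76.8 + 72.5 + 30.2 + 12.1 = 191.6
3. 1.0(76.8) + 1.0(103.6) + 0.7(43.1) = 76.8 + 103.6 + 30.2 = 210.6
4. 1.0(76.8) + 1.0(43.1) + 0.6(20.1) = 76.8 + 43.1 + 12.1 = 132.0
5. 1.0(76.8) = 76.8
Maximum is from combination 3.

210.6 kN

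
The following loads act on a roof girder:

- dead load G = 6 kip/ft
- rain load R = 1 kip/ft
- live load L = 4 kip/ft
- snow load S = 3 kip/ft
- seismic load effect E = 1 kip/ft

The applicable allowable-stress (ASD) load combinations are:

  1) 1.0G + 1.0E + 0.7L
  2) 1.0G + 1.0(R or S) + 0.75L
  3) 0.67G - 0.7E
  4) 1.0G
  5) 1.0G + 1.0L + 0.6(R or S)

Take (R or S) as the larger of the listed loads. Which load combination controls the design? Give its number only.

Combination 2

(R or S) → S = 3 kip/ft.
1) 1.0(6) + 1.0(1) + 0.7(4) = 9.8
2) 1.0(6) + 1.0(3) + 0.75(4) = 12.0
3) 0.67(6) - 0.7(1) = 3.3
4) 1.0(6) = 6.0
5) 1.0(6) + 1.0(4) + 0.6(3) = 11.8
The largest value is 12.0 kip/ft from combination 2.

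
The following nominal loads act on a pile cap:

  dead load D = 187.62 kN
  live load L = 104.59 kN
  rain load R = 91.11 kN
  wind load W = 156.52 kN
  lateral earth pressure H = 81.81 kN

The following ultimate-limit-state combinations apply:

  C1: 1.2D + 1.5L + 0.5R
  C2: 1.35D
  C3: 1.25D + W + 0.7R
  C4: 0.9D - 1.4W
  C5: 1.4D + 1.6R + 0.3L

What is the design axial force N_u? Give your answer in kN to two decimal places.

454.82 kN

C1: 1.2(187.62) + 1.5(104.59) + 0.5(91.11) = 427.58
C2: 1.35(187.62) = 253.29
C3: 1.25(187.62) + 1.0(156.52) + 0.7(91.11) = 454.82
C4: 0.9(187.62) - 1.4(156.52) = -50.27
C5: 1.4(187.62) + 1.6(91.11) + 0.3(104.59) = 439.82
The controlling combination is 3, giving 454.82 kN.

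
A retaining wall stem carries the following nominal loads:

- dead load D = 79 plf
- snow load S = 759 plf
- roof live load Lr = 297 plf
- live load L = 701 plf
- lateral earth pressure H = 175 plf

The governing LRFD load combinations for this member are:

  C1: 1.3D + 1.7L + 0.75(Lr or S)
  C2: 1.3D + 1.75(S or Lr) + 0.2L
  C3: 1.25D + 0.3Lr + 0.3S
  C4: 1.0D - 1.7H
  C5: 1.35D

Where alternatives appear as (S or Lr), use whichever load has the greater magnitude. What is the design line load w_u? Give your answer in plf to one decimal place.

1863.7 plf

(Lr or S) → S = 759 plf; (S or Lr) → S = 759 plf.
C1: 1.3(79) + 1.7(701) + 0.75(759) = 102.7 + 1191.7 + 569.3 = 1863.7
C2: 1.3(79) + 1.75(759) + 0.2(701) = 102.7 + 1328.3 + 140.2 = 1571.2
C3: 1.25(79) + 0.3(297) + 0.3(759) = 98.8 + 89.1 + 227.7 = 415.6
C4: 1.0(79) - 1.7(175) = 79.0 - 297.5 = -218.5
C5: 1.35(79) = 106.7
Combination 1 governs: w_u = 1863.7 plf.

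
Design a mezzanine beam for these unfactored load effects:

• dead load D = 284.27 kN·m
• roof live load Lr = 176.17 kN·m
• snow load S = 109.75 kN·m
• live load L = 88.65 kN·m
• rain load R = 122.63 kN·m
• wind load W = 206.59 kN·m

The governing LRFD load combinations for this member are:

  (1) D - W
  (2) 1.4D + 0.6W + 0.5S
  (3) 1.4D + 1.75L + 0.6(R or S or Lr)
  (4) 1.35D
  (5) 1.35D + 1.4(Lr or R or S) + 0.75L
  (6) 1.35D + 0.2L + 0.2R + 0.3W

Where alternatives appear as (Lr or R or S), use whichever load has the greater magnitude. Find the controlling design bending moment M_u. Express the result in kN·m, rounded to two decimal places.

696.89 kN·m

(R or S or Lr) → Lr = 176.17 kN·m; (Lr or R or S) → Lr = 176.17 kN·m.
(1) 1.0(284.27) - 1.0(206.59) = 77.68
(2) 1.4(284.27) + 0.6(206.59) + 0.5(109.75) = 576.81
(3) 1.4(284.27) + 1.75(88.65) + 0.6(176.17) = 658.82
(4) 1.35(284.27) = 383.76
(5) 1.35(284.27) + 1.4(176.17) + 0.75(88.65) = 696.89
(6) 1.35(284.27) + 0.2(88.65) + 0.2(122.63) + 0.3(206.59) = 488.00
Combination 5 governs: M_u = 696.89 kN·m.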